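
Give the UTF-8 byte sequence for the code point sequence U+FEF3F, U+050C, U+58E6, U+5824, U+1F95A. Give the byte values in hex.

U+FEF3F: 4-byte form → F3 BE BC BF.
U+050C: 2-byte form → D4 8C.
U+58E6: 3-byte form → E5 A3 A6.
U+5824: 3-byte form → E5 A0 A4.
U+1F95A: 4-byte form → F0 9F A5 9A.
Concatenated (16 bytes): F3 BE BC BF D4 8C E5 A3 A6 E5 A0 A4 F0 9F A5 9A.

F3 BE BC BF D4 8C E5 A3 A6 E5 A0 A4 F0 9F A5 9A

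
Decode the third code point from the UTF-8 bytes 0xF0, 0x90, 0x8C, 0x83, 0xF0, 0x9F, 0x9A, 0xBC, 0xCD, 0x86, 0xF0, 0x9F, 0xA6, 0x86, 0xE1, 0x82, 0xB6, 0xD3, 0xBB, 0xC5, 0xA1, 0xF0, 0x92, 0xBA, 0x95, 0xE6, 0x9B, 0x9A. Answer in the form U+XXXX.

U+0346

Offset 0: leading byte 0xF0 = 11110000 → 4-byte char #1 = F0 90 8C 83.
Offset 4: leading byte 0xF0 = 11110000 → 4-byte char #2 = F0 9F 9A BC.
Offset 8: leading byte 0xCD = 11001101 → 2-byte char #3 = CD 86.
Leading byte 0xCD = 11001101 matches 110xxxxx → 2-byte sequence.
Byte 1: 0xCD = 11001101, payload 01101 (5 bits).
Byte 2: 0x86 = 10000110 (10xxxxxx ✓), payload 000110.
Concatenate: 01101000110 = 0x346 (11 bits → U+0346).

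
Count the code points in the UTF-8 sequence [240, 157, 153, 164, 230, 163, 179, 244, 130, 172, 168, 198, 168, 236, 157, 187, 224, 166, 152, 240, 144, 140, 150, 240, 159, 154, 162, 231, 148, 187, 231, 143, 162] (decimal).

Byte at offset 0: 0xF0 = 11110000 → 4-byte char (#1). Advance 4.
Byte at offset 4: 0xE6 = 11100110 → 3-byte char (#2). Advance 3.
Byte at offset 7: 0xF4 = 11110100 → 4-byte char (#3). Advance 4.
Byte at offset 11: 0xC6 = 11000110 → 2-byte char (#4). Advance 2.
Byte at offset 13: 0xEC = 11101100 → 3-byte char (#5). Advance 3.
Byte at offset 16: 0xE0 = 11100000 → 3-byte char (#6). Advance 3.
Byte at offset 19: 0xF0 = 11110000 → 4-byte char (#7). Advance 4.
Byte at offset 23: 0xF0 = 11110000 → 4-byte char (#8). Advance 4.
Byte at offset 27: 0xE7 = 11100111 → 3-byte char (#9). Advance 3.
Byte at offset 30: 0xE7 = 11100111 → 3-byte char (#10). Advance 3.
Reached end at offset 33 after 10 code points.

10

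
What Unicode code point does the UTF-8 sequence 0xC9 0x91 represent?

Leading byte 0xC9 = 11001001 matches 110xxxxx → 2-byte sequence.
Byte 1: 0xC9 = 11001001, payload 01001 (5 bits).
Byte 2: 0x91 = 10010001 (10xxxxxx ✓), payload 010001.
Concatenate: 01001010001 = 0x251 (11 bits → U+0251).

U+0251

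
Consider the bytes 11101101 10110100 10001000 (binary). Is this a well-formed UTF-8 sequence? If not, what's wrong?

invalid (encodes a surrogate (U+D800–U+DFFF))

Structurally a 3-byte sequence; payload = 0xDD08.
But 0xDD08 is in U+D800–U+DFFF, the surrogate range. Surrogates are not Unicode scalar values and are forbidden in UTF-8.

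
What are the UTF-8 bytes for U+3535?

U+3535 = 0x3535 = 13621 decimal. In range U+0800–U+FFFF → 3-byte form: 1110xxxx 10xxxxxx 10xxxxxx.
Binary (16 bits): 0011010100110101.
Split 4+6+6: 0011 | 010100 | 110101.
Byte 1: 11100011 = 0xE3.
Byte 2: 10010100 = 0x94.
Byte 3: 10110101 = 0xB5.

E3 94 B5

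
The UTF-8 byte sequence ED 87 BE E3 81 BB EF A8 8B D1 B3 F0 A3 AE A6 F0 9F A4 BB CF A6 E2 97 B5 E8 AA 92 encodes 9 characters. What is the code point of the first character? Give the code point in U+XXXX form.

Offset 0: leading byte 0xED = 11101101 → 3-byte char #1 = ED 87 BE.
Leading byte 0xED = 11101101 matches 1110xxxx → 3-byte sequence.
Byte 1: 0xED = 11101101, payload 1101 (4 bits).
Byte 2: 0x87 = 10000111 (10xxxxxx ✓), payload 000111.
Byte 3: 0xBE = 10111110 (10xxxxxx ✓), payload 111110.
Concatenate: 1101000111111110 = 0xD1FE (16 bits → U+D1FE).

U+D1FE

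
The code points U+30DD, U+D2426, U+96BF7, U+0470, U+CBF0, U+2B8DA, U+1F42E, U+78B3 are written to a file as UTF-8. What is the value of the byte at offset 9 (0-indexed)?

0xAF

U+30DD → 3-byte form E3 83 9D at offsets 0–2.
U+D2426 → 4-byte form F3 92 90 A6 at offsets 3–6.
U+96BF7 → 4-byte form F2 96 AF B7 at offsets 7–10.
Offset 9 falls in char 3's range; it's byte 3 of F2 96 AF B7 = 0xAF.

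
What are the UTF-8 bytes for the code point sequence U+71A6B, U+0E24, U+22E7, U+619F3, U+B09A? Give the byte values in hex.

U+71A6B: 4-byte form → F1 B1 A9 AB.
U+0E24: 3-byte form → E0 B8 A4.
U+22E7: 3-byte form → E2 8B A7.
U+619F3: 4-byte form → F1 A1 A7 B3.
U+B09A: 3-byte form → EB 82 9A.
Concatenated (17 bytes): F1 B1 A9 AB E0 B8 A4 E2 8B A7 F1 A1 A7 B3 EB 82 9A.

F1 B1 A9 AB E0 B8 A4 E2 8B A7 F1 A1 A7 B3 EB 82 9A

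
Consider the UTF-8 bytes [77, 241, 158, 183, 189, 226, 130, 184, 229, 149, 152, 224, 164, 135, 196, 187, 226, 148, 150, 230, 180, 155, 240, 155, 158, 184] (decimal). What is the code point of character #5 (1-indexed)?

U+0907

Offset 0: leading byte 0x4D = 01001101 → 1-byte char #1 = 4D.
Offset 1: leading byte 0xF1 = 11110001 → 4-byte char #2 = F1 9E B7 BD.
Offset 5: leading byte 0xE2 = 11100010 → 3-byte char #3 = E2 82 B8.
Offset 8: leading byte 0xE5 = 11100101 → 3-byte char #4 = E5 95 98.
Offset 11: leading byte 0xE0 = 11100000 → 3-byte char #5 = E0 A4 87.
Leading byte 0xE0 = 11100000 matches 1110xxxx → 3-byte sequence.
Byte 1: 0xE0 = 11100000, payload 0000 (4 bits).
Byte 2: 0xA4 = 10100100 (10xxxxxx ✓), payload 100100.
Byte 3: 0x87 = 10000111 (10xxxxxx ✓), payload 000111.
Concatenate: 0000100100000111 = 0x907 (16 bits → U+0907).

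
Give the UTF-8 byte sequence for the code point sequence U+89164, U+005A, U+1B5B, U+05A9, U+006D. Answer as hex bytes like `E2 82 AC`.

F2 89 85 A4 5A E1 AD 9B D6 A9 6D

U+89164: 4-byte form → F2 89 85 A4.
U+005A: 1-byte form → 5A.
U+1B5B: 3-byte form → E1 AD 9B.
U+05A9: 2-byte form → D6 A9.
U+006D: 1-byte form → 6D.
Concatenated (11 bytes): F2 89 85 A4 5A E1 AD 9B D6 A9 6D.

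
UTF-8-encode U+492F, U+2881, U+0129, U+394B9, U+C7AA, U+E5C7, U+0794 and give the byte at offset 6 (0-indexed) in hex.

U+492F → 3-byte form E4 A4 AF at offsets 0–2.
U+2881 → 3-byte form E2 A2 81 at offsets 3–5.
U+0129 → 2-byte form C4 A9 at offsets 6–7.
Offset 6 falls in char 3's range; it's byte 1 of C4 A9 = 0xC4.

0xC4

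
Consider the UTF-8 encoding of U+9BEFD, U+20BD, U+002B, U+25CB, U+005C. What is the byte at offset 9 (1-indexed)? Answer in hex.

0xE2

1-indexed offset 9 is 0-indexed offset 8.
U+9BEFD → 4-byte form F2 9B BB BD at offsets 0–3.
U+20BD → 3-byte form E2 82 BD at offsets 4–6.
U+002B → 1-byte form 2B at offsets 7–7.
U+25CB → 3-byte form E2 97 8B at offsets 8–10.
Offset 8 falls in char 4's range; it's byte 1 of E2 97 8B = 0xE2.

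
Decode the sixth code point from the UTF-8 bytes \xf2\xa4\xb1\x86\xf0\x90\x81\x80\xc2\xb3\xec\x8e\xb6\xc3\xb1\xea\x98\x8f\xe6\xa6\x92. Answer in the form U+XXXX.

Offset 0: leading byte 0xF2 = 11110010 → 4-byte char #1 = F2 A4 B1 86.
Offset 4: leading byte 0xF0 = 11110000 → 4-byte char #2 = F0 90 81 80.
Offset 8: leading byte 0xC2 = 11000010 → 2-byte char #3 = C2 B3.
Offset 10: leading byte 0xEC = 11101100 → 3-byte char #4 = EC 8E B6.
Offset 13: leading byte 0xC3 = 11000011 → 2-byte char #5 = C3 B1.
Offset 15: leading byte 0xEA = 11101010 → 3-byte char #6 = EA 98 8F.
Leading byte 0xEA = 11101010 matches 1110xxxx → 3-byte sequence.
Byte 1: 0xEA = 11101010, payload 1010 (4 bits).
Byte 2: 0x98 = 10011000 (10xxxxxx ✓), payload 011000.
Byte 3: 0x8F = 10001111 (10xxxxxx ✓), payload 001111.
Concatenate: 1010011000001111 = 0xA60F (16 bits → U+A60F).

U+A60F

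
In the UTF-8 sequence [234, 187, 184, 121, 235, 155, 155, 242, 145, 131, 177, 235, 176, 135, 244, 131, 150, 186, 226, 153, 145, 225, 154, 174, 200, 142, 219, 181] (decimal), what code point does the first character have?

Offset 0: leading byte 0xEA = 11101010 → 3-byte char #1 = EA BB B8.
Leading byte 0xEA = 11101010 matches 1110xxxx → 3-byte sequence.
Byte 1: 0xEA = 11101010, payload 1010 (4 bits).
Byte 2: 0xBB = 10111011 (10xxxxxx ✓), payload 111011.
Byte 3: 0xB8 = 10111000 (10xxxxxx ✓), payload 111000.
Concatenate: 1010111011111000 = 0xAEF8 (16 bits → U+AEF8).

U+AEF8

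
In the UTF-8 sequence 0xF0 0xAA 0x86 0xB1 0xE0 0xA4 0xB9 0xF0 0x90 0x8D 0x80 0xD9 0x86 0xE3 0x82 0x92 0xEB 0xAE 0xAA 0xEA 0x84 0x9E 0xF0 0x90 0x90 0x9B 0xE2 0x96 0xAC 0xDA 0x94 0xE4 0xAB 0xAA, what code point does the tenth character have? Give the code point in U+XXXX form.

Offset 0: leading byte 0xF0 = 11110000 → 4-byte char #1 = F0 AA 86 B1.
Offset 4: leading byte 0xE0 = 11100000 → 3-byte char #2 = E0 A4 B9.
Offset 7: leading byte 0xF0 = 11110000 → 4-byte char #3 = F0 90 8D 80.
Offset 11: leading byte 0xD9 = 11011001 → 2-byte char #4 = D9 86.
Offset 13: leading byte 0xE3 = 11100011 → 3-byte char #5 = E3 82 92.
Offset 16: leading byte 0xEB = 11101011 → 3-byte char #6 = EB AE AA.
Offset 19: leading byte 0xEA = 11101010 → 3-byte char #7 = EA 84 9E.
Offset 22: leading byte 0xF0 = 11110000 → 4-byte char #8 = F0 90 90 9B.
Offset 26: leading byte 0xE2 = 11100010 → 3-byte char #9 = E2 96 AC.
Offset 29: leading byte 0xDA = 11011010 → 2-byte char #10 = DA 94.
Leading byte 0xDA = 11011010 matches 110xxxxx → 2-byte sequence.
Byte 1: 0xDA = 11011010, payload 11010 (5 bits).
Byte 2: 0x94 = 10010100 (10xxxxxx ✓), payload 010100.
Concatenate: 11010010100 = 0x694 (11 bits → U+0694).

U+0694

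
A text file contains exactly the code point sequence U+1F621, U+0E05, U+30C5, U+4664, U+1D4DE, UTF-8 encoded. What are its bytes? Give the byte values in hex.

U+1F621: 4-byte form → F0 9F 98 A1.
U+0E05: 3-byte form → E0 B8 85.
U+30C5: 3-byte form → E3 83 85.
U+4664: 3-byte form → E4 99 A4.
U+1D4DE: 4-byte form → F0 9D 93 9E.
Concatenated (17 bytes): F0 9F 98 A1 E0 B8 85 E3 83 85 E4 99 A4 F0 9D 93 9E.

F0 9F 98 A1 E0 B8 85 E3 83 85 E4 99 A4 F0 9D 93 9E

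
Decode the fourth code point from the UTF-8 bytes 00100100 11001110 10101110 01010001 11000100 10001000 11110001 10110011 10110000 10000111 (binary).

Offset 0: leading byte 0x24 = 00100100 → 1-byte char #1 = 24.
Offset 1: leading byte 0xCE = 11001110 → 2-byte char #2 = CE AE.
Offset 3: leading byte 0x51 = 01010001 → 1-byte char #3 = 51.
Offset 4: leading byte 0xC4 = 11000100 → 2-byte char #4 = C4 88.
Leading byte 0xC4 = 11000100 matches 110xxxxx → 2-byte sequence.
Byte 1: 0xC4 = 11000100, payload 00100 (5 bits).
Byte 2: 0x88 = 10001000 (10xxxxxx ✓), payload 001000.
Concatenate: 00100001000 = 0x108 (11 bits → U+0108).

U+0108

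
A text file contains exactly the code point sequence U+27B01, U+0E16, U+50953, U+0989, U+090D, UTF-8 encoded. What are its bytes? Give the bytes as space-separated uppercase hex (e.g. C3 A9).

U+27B01: 4-byte form → F0 A7 AC 81.
U+0E16: 3-byte form → E0 B8 96.
U+50953: 4-byte form → F1 90 A5 93.
U+0989: 3-byte form → E0 A6 89.
U+090D: 3-byte form → E0 A4 8D.
Concatenated (17 bytes): F0 A7 AC 81 E0 B8 96 F1 90 A5 93 E0 A6 89 E0 A4 8D.

F0 A7 AC 81 E0 B8 96 F1 90 A5 93 E0 A6 89 E0 A4 8D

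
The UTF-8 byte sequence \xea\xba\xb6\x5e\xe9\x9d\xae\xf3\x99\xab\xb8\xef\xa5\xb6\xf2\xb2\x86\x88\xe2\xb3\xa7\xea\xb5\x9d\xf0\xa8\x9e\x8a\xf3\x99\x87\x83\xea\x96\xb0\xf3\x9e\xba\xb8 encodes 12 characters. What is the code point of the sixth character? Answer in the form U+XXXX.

Offset 0: leading byte 0xEA = 11101010 → 3-byte char #1 = EA BA B6.
Offset 3: leading byte 0x5E = 01011110 → 1-byte char #2 = 5E.
Offset 4: leading byte 0xE9 = 11101001 → 3-byte char #3 = E9 9D AE.
Offset 7: leading byte 0xF3 = 11110011 → 4-byte char #4 = F3 99 AB B8.
Offset 11: leading byte 0xEF = 11101111 → 3-byte char #5 = EF A5 B6.
Offset 14: leading byte 0xF2 = 11110010 → 4-byte char #6 = F2 B2 86 88.
Leading byte 0xF2 = 11110010 matches 11110xxx → 4-byte sequence.
Byte 1: 0xF2 = 11110010, payload 010 (3 bits).
Byte 2: 0xB2 = 10110010 (10xxxxxx ✓), payload 110010.
Byte 3: 0x86 = 10000110 (10xxxxxx ✓), payload 000110.
Byte 4: 0x88 = 10001000 (10xxxxxx ✓), payload 001000.
Concatenate: 010110010000110001000 = 0xB2188 (21 bits → U+B2188).

U+B2188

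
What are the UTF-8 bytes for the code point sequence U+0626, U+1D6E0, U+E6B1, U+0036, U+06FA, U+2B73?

U+0626: 2-byte form → D8 A6.
U+1D6E0: 4-byte form → F0 9D 9B A0.
U+E6B1: 3-byte form → EE 9A B1.
U+0036: 1-byte form → 36.
U+06FA: 2-byte form → DB BA.
U+2B73: 3-byte form → E2 AD B3.
Concatenated (15 bytes): D8 A6 F0 9D 9B A0 EE 9A B1 36 DB BA E2 AD B3.

D8 A6 F0 9D 9B A0 EE 9A B1 36 DB BA E2 AD B3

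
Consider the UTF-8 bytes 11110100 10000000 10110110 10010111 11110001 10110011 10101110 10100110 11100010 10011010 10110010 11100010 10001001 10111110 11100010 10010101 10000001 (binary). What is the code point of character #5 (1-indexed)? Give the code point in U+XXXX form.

U+2541

Offset 0: leading byte 0xF4 = 11110100 → 4-byte char #1 = F4 80 B6 97.
Offset 4: leading byte 0xF1 = 11110001 → 4-byte char #2 = F1 B3 AE A6.
Offset 8: leading byte 0xE2 = 11100010 → 3-byte char #3 = E2 9A B2.
Offset 11: leading byte 0xE2 = 11100010 → 3-byte char #4 = E2 89 BE.
Offset 14: leading byte 0xE2 = 11100010 → 3-byte char #5 = E2 95 81.
Leading byte 0xE2 = 11100010 matches 1110xxxx → 3-byte sequence.
Byte 1: 0xE2 = 11100010, payload 0010 (4 bits).
Byte 2: 0x95 = 10010101 (10xxxxxx ✓), payload 010101.
Byte 3: 0x81 = 10000001 (10xxxxxx ✓), payload 000001.
Concatenate: 0010010101000001 = 0x2541 (16 bits → U+2541).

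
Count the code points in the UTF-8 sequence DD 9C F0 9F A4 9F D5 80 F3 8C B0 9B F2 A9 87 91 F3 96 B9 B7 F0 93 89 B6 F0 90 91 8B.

Byte at offset 0: 0xDD = 11011101 → 2-byte char (#1). Advance 2.
Byte at offset 2: 0xF0 = 11110000 → 4-byte char (#2). Advance 4.
Byte at offset 6: 0xD5 = 11010101 → 2-byte char (#3). Advance 2.
Byte at offset 8: 0xF3 = 11110011 → 4-byte char (#4). Advance 4.
Byte at offset 12: 0xF2 = 11110010 → 4-byte char (#5). Advance 4.
Byte at offset 16: 0xF3 = 11110011 → 4-byte char (#6). Advance 4.
Byte at offset 20: 0xF0 = 11110000 → 4-byte char (#7). Advance 4.
Byte at offset 24: 0xF0 = 11110000 → 4-byte char (#8). Advance 4.
Reached end at offset 28 after 8 code points.

8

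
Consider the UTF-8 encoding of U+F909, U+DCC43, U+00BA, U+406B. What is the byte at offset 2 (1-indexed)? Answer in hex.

0xA4

1-indexed offset 2 is 0-indexed offset 1.
U+F909 → 3-byte form EF A4 89 at offsets 0–2.
Offset 1 falls in char 1's range; it's byte 2 of EF A4 89 = 0xA4.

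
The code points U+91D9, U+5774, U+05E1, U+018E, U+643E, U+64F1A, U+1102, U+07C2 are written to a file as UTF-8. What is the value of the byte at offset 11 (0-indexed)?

U+91D9 → 3-byte form E9 87 99 at offsets 0–2.
U+5774 → 3-byte form E5 9D B4 at offsets 3–5.
U+05E1 → 2-byte form D7 A1 at offsets 6–7.
U+018E → 2-byte form C6 8E at offsets 8–9.
U+643E → 3-byte form E6 90 BE at offsets 10–12.
Offset 11 falls in char 5's range; it's byte 2 of E6 90 BE = 0x90.

0x90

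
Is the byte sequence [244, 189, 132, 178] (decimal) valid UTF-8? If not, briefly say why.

invalid (encodes a value above U+10FFFF)

Leading byte 0xF4 = 11110100 → 4-byte form.
Payload = 0x13D132, which exceeds U+10FFFF, the maximum Unicode code point. (Leading bytes F5–FF, or F4 followed by ≥ 0x90, are invalid.)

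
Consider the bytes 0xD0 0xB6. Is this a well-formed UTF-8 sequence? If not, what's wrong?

Leading byte 0xD0 = 11010000 → 2-byte form.
Continuation bytes 0xB6=10110110 all match 10xxxxxx.
Decoded value 0x436 is ≥ 0x80 (shortest form) and not a surrogate.

valid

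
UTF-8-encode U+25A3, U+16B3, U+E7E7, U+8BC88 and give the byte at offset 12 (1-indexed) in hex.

0xB2

1-indexed offset 12 is 0-indexed offset 11.
U+25A3 → 3-byte form E2 96 A3 at offsets 0–2.
U+16B3 → 3-byte form E1 9A B3 at offsets 3–5.
U+E7E7 → 3-byte form EE 9F A7 at offsets 6–8.
U+8BC88 → 4-byte form F2 8B B2 88 at offsets 9–12.
Offset 11 falls in char 4's range; it's byte 3 of F2 8B B2 88 = 0xB2.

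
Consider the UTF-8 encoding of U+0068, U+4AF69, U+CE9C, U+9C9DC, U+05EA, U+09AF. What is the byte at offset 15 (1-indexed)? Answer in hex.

1-indexed offset 15 is 0-indexed offset 14.
U+0068 → 1-byte form 68 at offsets 0–0.
U+4AF69 → 4-byte form F1 8A BD A9 at offsets 1–4.
U+CE9C → 3-byte form EC BA 9C at offsets 5–7.
U+9C9DC → 4-byte form F2 9C A7 9C at offsets 8–11.
U+05EA → 2-byte form D7 AA at offsets 12–13.
U+09AF → 3-byte form E0 A6 AF at offsets 14–16.
Offset 14 falls in char 6's range; it's byte 1 of E0 A6 AF = 0xE0.

0xE0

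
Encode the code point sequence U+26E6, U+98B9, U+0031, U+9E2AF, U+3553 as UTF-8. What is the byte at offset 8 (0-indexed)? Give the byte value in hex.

U+26E6 → 3-byte form E2 9B A6 at offsets 0–2.
U+98B9 → 3-byte form E9 A2 B9 at offsets 3–5.
U+0031 → 1-byte form 31 at offsets 6–6.
U+9E2AF → 4-byte form F2 9E 8A AF at offsets 7–10.
Offset 8 falls in char 4's range; it's byte 2 of F2 9E 8A AF = 0x9E.

0x9E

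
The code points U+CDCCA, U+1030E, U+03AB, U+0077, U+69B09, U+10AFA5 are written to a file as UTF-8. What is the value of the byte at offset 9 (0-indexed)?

U+CDCCA → 4-byte form F3 8D B3 8A at offsets 0–3.
U+1030E → 4-byte form F0 90 8C 8E at offsets 4–7.
U+03AB → 2-byte form CE AB at offsets 8–9.
Offset 9 falls in char 3's range; it's byte 2 of CE AB = 0xAB.

0xAB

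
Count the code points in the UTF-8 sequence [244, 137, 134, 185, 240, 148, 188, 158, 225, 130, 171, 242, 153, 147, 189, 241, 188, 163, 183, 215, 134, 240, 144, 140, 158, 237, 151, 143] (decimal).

8

Byte at offset 0: 0xF4 = 11110100 → 4-byte char (#1). Advance 4.
Byte at offset 4: 0xF0 = 11110000 → 4-byte char (#2). Advance 4.
Byte at offset 8: 0xE1 = 11100001 → 3-byte char (#3). Advance 3.
Byte at offset 11: 0xF2 = 11110010 → 4-byte char (#4). Advance 4.
Byte at offset 15: 0xF1 = 11110001 → 4-byte char (#5). Advance 4.
Byte at offset 19: 0xD7 = 11010111 → 2-byte char (#6). Advance 2.
Byte at offset 21: 0xF0 = 11110000 → 4-byte char (#7). Advance 4.
Byte at offset 25: 0xED = 11101101 → 3-byte char (#8). Advance 3.
Reached end at offset 28 after 8 code points.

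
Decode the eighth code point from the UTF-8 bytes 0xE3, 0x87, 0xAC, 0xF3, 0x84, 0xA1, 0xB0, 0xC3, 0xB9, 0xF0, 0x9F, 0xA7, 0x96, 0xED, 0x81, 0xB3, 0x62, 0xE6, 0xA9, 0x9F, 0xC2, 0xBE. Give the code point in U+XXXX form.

Offset 0: leading byte 0xE3 = 11100011 → 3-byte char #1 = E3 87 AC.
Offset 3: leading byte 0xF3 = 11110011 → 4-byte char #2 = F3 84 A1 B0.
Offset 7: leading byte 0xC3 = 11000011 → 2-byte char #3 = C3 B9.
Offset 9: leading byte 0xF0 = 11110000 → 4-byte char #4 = F0 9F A7 96.
Offset 13: leading byte 0xED = 11101101 → 3-byte char #5 = ED 81 B3.
Offset 16: leading byte 0x62 = 01100010 → 1-byte char #6 = 62.
Offset 17: leading byte 0xE6 = 11100110 → 3-byte char #7 = E6 A9 9F.
Offset 20: leading byte 0xC2 = 11000010 → 2-byte char #8 = C2 BE.
Leading byte 0xC2 = 11000010 matches 110xxxxx → 2-byte sequence.
Byte 1: 0xC2 = 11000010, payload 00010 (5 bits).
Byte 2: 0xBE = 10111110 (10xxxxxx ✓), payload 111110.
Concatenate: 00010111110 = 0xBE (11 bits → U+00BE).

U+00BE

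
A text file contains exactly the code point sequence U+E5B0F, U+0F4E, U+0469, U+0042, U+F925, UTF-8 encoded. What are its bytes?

U+E5B0F: 4-byte form → F3 A5 AC 8F.
U+0F4E: 3-byte form → E0 BD 8E.
U+0469: 2-byte form → D1 A9.
U+0042: 1-byte form → 42.
U+F925: 3-byte form → EF A4 A5.
Concatenated (13 bytes): F3 A5 AC 8F E0 BD 8E D1 A9 42 EF A4 A5.

F3 A5 AC 8F E0 BD 8E D1 A9 42 EF A4 A5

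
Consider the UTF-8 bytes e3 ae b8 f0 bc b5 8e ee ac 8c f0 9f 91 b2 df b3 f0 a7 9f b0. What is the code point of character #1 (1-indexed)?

Offset 0: leading byte 0xE3 = 11100011 → 3-byte char #1 = E3 AE B8.
Leading byte 0xE3 = 11100011 matches 1110xxxx → 3-byte sequence.
Byte 1: 0xE3 = 11100011, payload 0011 (4 bits).
Byte 2: 0xAE = 10101110 (10xxxxxx ✓), payload 101110.
Byte 3: 0xB8 = 10111000 (10xxxxxx ✓), payload 111000.
Concatenate: 0011101110111000 = 0x3BB8 (16 bits → U+3BB8).

U+3BB8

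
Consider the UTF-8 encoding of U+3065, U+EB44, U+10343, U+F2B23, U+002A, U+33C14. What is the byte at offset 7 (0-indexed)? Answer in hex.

0x90

U+3065 → 3-byte form E3 81 A5 at offsets 0–2.
U+EB44 → 3-byte form EE AD 84 at offsets 3–5.
U+10343 → 4-byte form F0 90 8D 83 at offsets 6–9.
Offset 7 falls in char 3's range; it's byte 2 of F0 90 8D 83 = 0x90.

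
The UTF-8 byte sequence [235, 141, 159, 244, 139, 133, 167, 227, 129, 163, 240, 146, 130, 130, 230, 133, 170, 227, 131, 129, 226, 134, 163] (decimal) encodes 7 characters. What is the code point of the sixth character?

U+30C1

Offset 0: leading byte 0xEB = 11101011 → 3-byte char #1 = EB 8D 9F.
Offset 3: leading byte 0xF4 = 11110100 → 4-byte char #2 = F4 8B 85 A7.
Offset 7: leading byte 0xE3 = 11100011 → 3-byte char #3 = E3 81 A3.
Offset 10: leading byte 0xF0 = 11110000 → 4-byte char #4 = F0 92 82 82.
Offset 14: leading byte 0xE6 = 11100110 → 3-byte char #5 = E6 85 AA.
Offset 17: leading byte 0xE3 = 11100011 → 3-byte char #6 = E3 83 81.
Leading byte 0xE3 = 11100011 matches 1110xxxx → 3-byte sequence.
Byte 1: 0xE3 = 11100011, payload 0011 (4 bits).
Byte 2: 0x83 = 10000011 (10xxxxxx ✓), payload 000011.
Byte 3: 0x81 = 10000001 (10xxxxxx ✓), payload 000001.
Concatenate: 0011000011000001 = 0x30C1 (16 bits → U+30C1).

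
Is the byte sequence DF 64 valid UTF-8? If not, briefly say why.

invalid (non-continuation byte where continuation expected)

Leading byte 0xDF = 11011111 → 2-byte form.
Byte 2 is 0x64 = 01100100, which is not 10xxxxxx — expected a continuation byte.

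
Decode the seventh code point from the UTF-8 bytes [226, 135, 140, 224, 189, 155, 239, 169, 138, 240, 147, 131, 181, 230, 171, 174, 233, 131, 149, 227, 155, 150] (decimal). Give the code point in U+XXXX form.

Offset 0: leading byte 0xE2 = 11100010 → 3-byte char #1 = E2 87 8C.
Offset 3: leading byte 0xE0 = 11100000 → 3-byte char #2 = E0 BD 9B.
Offset 6: leading byte 0xEF = 11101111 → 3-byte char #3 = EF A9 8A.
Offset 9: leading byte 0xF0 = 11110000 → 4-byte char #4 = F0 93 83 B5.
Offset 13: leading byte 0xE6 = 11100110 → 3-byte char #5 = E6 AB AE.
Offset 16: leading byte 0xE9 = 11101001 → 3-byte char #6 = E9 83 95.
Offset 19: leading byte 0xE3 = 11100011 → 3-byte char #7 = E3 9B 96.
Leading byte 0xE3 = 11100011 matches 1110xxxx → 3-byte sequence.
Byte 1: 0xE3 = 11100011, payload 0011 (4 bits).
Byte 2: 0x9B = 10011011 (10xxxxxx ✓), payload 011011.
Byte 3: 0x96 = 10010110 (10xxxxxx ✓), payload 010110.
Concatenate: 0011011011010110 = 0x36D6 (16 bits → U+36D6).

U+36D6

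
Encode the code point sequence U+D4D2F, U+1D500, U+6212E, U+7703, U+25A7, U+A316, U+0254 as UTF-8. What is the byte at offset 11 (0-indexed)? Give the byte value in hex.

0xAE

U+D4D2F → 4-byte form F3 94 B4 AF at offsets 0–3.
U+1D500 → 4-byte form F0 9D 94 80 at offsets 4–7.
U+6212E → 4-byte form F1 A2 84 AE at offsets 8–11.
Offset 11 falls in char 3's range; it's byte 4 of F1 A2 84 AE = 0xAE.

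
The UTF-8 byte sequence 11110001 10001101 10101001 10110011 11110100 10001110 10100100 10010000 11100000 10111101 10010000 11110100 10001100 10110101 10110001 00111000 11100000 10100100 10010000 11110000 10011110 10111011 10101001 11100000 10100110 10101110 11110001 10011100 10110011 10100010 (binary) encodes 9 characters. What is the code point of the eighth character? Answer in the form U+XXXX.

Offset 0: leading byte 0xF1 = 11110001 → 4-byte char #1 = F1 8D A9 B3.
Offset 4: leading byte 0xF4 = 11110100 → 4-byte char #2 = F4 8E A4 90.
Offset 8: leading byte 0xE0 = 11100000 → 3-byte char #3 = E0 BD 90.
Offset 11: leading byte 0xF4 = 11110100 → 4-byte char #4 = F4 8C B5 B1.
Offset 15: leading byte 0x38 = 00111000 → 1-byte char #5 = 38.
Offset 16: leading byte 0xE0 = 11100000 → 3-byte char #6 = E0 A4 90.
Offset 19: leading byte 0xF0 = 11110000 → 4-byte char #7 = F0 9E BB A9.
Offset 23: leading byte 0xE0 = 11100000 → 3-byte char #8 = E0 A6 AE.
Leading byte 0xE0 = 11100000 matches 1110xxxx → 3-byte sequence.
Byte 1: 0xE0 = 11100000, payload 0000 (4 bits).
Byte 2: 0xA6 = 10100110 (10xxxxxx ✓), payload 100110.
Byte 3: 0xAE = 10101110 (10xxxxxx ✓), payload 101110.
Concatenate: 0000100110101110 = 0x9AE (16 bits → U+09AE).

U+09AE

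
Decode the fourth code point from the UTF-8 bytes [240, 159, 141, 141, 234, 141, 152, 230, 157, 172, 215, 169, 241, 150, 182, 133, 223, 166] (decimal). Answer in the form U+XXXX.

U+05E9

Offset 0: leading byte 0xF0 = 11110000 → 4-byte char #1 = F0 9F 8D 8D.
Offset 4: leading byte 0xEA = 11101010 → 3-byte char #2 = EA 8D 98.
Offset 7: leading byte 0xE6 = 11100110 → 3-byte char #3 = E6 9D AC.
Offset 10: leading byte 0xD7 = 11010111 → 2-byte char #4 = D7 A9.
Leading byte 0xD7 = 11010111 matches 110xxxxx → 2-byte sequence.
Byte 1: 0xD7 = 11010111, payload 10111 (5 bits).
Byte 2: 0xA9 = 10101001 (10xxxxxx ✓), payload 101001.
Concatenate: 10111101001 = 0x5E9 (11 bits → U+05E9).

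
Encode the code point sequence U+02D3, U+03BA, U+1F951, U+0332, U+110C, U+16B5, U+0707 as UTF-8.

U+02D3: 2-byte form → CB 93.
U+03BA: 2-byte form → CE BA.
U+1F951: 4-byte form → F0 9F A5 91.
U+0332: 2-byte form → CC B2.
U+110C: 3-byte form → E1 84 8C.
U+16B5: 3-byte form → E1 9A B5.
U+0707: 2-byte form → DC 87.
Concatenated (18 bytes): CB 93 CE BA F0 9F A5 91 CC B2 E1 84 8C E1 9A B5 DC 87.

CB 93 CE BA F0 9F A5 91 CC B2 E1 84 8C E1 9A B5 DC 87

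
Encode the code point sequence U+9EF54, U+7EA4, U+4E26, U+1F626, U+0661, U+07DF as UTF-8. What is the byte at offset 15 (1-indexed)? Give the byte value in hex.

1-indexed offset 15 is 0-indexed offset 14.
U+9EF54 → 4-byte form F2 9E BD 94 at offsets 0–3.
U+7EA4 → 3-byte form E7 BA A4 at offsets 4–6.
U+4E26 → 3-byte form E4 B8 A6 at offsets 7–9.
U+1F626 → 4-byte form F0 9F 98 A6 at offsets 10–13.
U+0661 → 2-byte form D9 A1 at offsets 14–15.
Offset 14 falls in char 5's range; it's byte 1 of D9 A1 = 0xD9.

0xD9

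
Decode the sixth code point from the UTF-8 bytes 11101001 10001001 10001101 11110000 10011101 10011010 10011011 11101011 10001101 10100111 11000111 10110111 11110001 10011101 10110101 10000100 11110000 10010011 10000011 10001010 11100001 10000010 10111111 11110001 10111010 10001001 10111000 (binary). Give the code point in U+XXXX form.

U+130CA

Offset 0: leading byte 0xE9 = 11101001 → 3-byte char #1 = E9 89 8D.
Offset 3: leading byte 0xF0 = 11110000 → 4-byte char #2 = F0 9D 9A 9B.
Offset 7: leading byte 0xEB = 11101011 → 3-byte char #3 = EB 8D A7.
Offset 10: leading byte 0xC7 = 11000111 → 2-byte char #4 = C7 B7.
Offset 12: leading byte 0xF1 = 11110001 → 4-byte char #5 = F1 9D B5 84.
Offset 16: leading byte 0xF0 = 11110000 → 4-byte char #6 = F0 93 83 8A.
Leading byte 0xF0 = 11110000 matches 11110xxx → 4-byte sequence.
Byte 1: 0xF0 = 11110000, payload 000 (3 bits).
Byte 2: 0x93 = 10010011 (10xxxxxx ✓), payload 010011.
Byte 3: 0x83 = 10000011 (10xxxxxx ✓), payload 000011.
Byte 4: 0x8A = 10001010 (10xxxxxx ✓), payload 001010.
Concatenate: 000010011000011001010 = 0x130CA (21 bits → U+130CA).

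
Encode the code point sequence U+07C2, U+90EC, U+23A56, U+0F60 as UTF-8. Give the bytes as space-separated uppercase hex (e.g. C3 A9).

U+07C2: 2-byte form → DF 82.
U+90EC: 3-byte form → E9 83 AC.
U+23A56: 4-byte form → F0 A3 A9 96.
U+0F60: 3-byte form → E0 BD A0.
Concatenated (12 bytes): DF 82 E9 83 AC F0 A3 A9 96 E0 BD A0.

DF 82 E9 83 AC F0 A3 A9 96 E0 BD A0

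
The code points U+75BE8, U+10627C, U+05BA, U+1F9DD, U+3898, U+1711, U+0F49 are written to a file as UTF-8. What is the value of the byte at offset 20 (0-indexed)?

U+75BE8 → 4-byte form F1 B5 AF A8 at offsets 0–3.
U+10627C → 4-byte form F4 86 89 BC at offsets 4–7.
U+05BA → 2-byte form D6 BA at offsets 8–9.
U+1F9DD → 4-byte form F0 9F A7 9D at offsets 10–13.
U+3898 → 3-byte form E3 A2 98 at offsets 14–16.
U+1711 → 3-byte form E1 9C 91 at offsets 17–19.
U+0F49 → 3-byte form E0 BD 89 at offsets 20–22.
Offset 20 falls in char 7's range; it's byte 1 of E0 BD 89 = 0xE0.

0xE0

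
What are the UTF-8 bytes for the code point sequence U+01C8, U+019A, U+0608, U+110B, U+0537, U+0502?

U+01C8: 2-byte form → C7 88.
U+019A: 2-byte form → C6 9A.
U+0608: 2-byte form → D8 88.
U+110B: 3-byte form → E1 84 8B.
U+0537: 2-byte form → D4 B7.
U+0502: 2-byte form → D4 82.
Concatenated (13 bytes): C7 88 C6 9A D8 88 E1 84 8B D4 B7 D4 82.

C7 88 C6 9A D8 88 E1 84 8B D4 B7 D4 82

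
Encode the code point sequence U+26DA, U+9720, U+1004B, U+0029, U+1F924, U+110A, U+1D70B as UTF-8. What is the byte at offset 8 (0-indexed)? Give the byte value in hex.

U+26DA → 3-byte form E2 9B 9A at offsets 0–2.
U+9720 → 3-byte form E9 9C A0 at offsets 3–5.
U+1004B → 4-byte form F0 90 81 8B at offsets 6–9.
Offset 8 falls in char 3's range; it's byte 3 of F0 90 81 8B = 0x81.

0x81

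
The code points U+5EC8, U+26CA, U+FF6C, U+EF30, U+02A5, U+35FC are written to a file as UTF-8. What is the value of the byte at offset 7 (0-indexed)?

U+5EC8 → 3-byte form E5 BB 88 at offsets 0–2.
U+26CA → 3-byte form E2 9B 8A at offsets 3–5.
U+FF6C → 3-byte form EF BD AC at offsets 6–8.
Offset 7 falls in char 3's range; it's byte 2 of EF BD AC = 0xBD.

0xBD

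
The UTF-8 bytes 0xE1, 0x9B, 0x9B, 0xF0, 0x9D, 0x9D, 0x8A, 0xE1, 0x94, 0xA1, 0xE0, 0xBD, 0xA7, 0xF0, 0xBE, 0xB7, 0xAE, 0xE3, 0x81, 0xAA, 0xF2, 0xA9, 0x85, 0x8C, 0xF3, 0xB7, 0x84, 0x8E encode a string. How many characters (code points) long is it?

Byte at offset 0: 0xE1 = 11100001 → 3-byte char (#1). Advance 3.
Byte at offset 3: 0xF0 = 11110000 → 4-byte char (#2). Advance 4.
Byte at offset 7: 0xE1 = 11100001 → 3-byte char (#3). Advance 3.
Byte at offset 10: 0xE0 = 11100000 → 3-byte char (#4). Advance 3.
Byte at offset 13: 0xF0 = 11110000 → 4-byte char (#5). Advance 4.
Byte at offset 17: 0xE3 = 11100011 → 3-byte char (#6). Advance 3.
Byte at offset 20: 0xF2 = 11110010 → 4-byte char (#7). Advance 4.
Byte at offset 24: 0xF3 = 11110011 → 4-byte char (#8). Advance 4.
Reached end at offset 28 after 8 code points.

8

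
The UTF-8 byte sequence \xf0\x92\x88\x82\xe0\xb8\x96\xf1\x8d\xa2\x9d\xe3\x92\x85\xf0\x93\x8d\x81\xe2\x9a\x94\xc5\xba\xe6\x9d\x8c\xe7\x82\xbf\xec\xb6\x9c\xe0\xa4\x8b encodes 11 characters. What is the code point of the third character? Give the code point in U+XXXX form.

Offset 0: leading byte 0xF0 = 11110000 → 4-byte char #1 = F0 92 88 82.
Offset 4: leading byte 0xE0 = 11100000 → 3-byte char #2 = E0 B8 96.
Offset 7: leading byte 0xF1 = 11110001 → 4-byte char #3 = F1 8D A2 9D.
Leading byte 0xF1 = 11110001 matches 11110xxx → 4-byte sequence.
Byte 1: 0xF1 = 11110001, payload 001 (3 bits).
Byte 2: 0x8D = 10001101 (10xxxxxx ✓), payload 001101.
Byte 3: 0xA2 = 10100010 (10xxxxxx ✓), payload 100010.
Byte 4: 0x9D = 10011101 (10xxxxxx ✓), payload 011101.
Concatenate: 001001101100010011101 = 0x4D89D (21 bits → U+4D89D).

U+4D89D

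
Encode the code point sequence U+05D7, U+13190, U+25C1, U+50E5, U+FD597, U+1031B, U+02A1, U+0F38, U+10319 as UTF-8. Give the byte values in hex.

U+05D7: 2-byte form → D7 97.
U+13190: 4-byte form → F0 93 86 90.
U+25C1: 3-byte form → E2 97 81.
U+50E5: 3-byte form → E5 83 A5.
U+FD597: 4-byte form → F3 BD 96 97.
U+1031B: 4-byte form → F0 90 8C 9B.
U+02A1: 2-byte form → CA A1.
U+0F38: 3-byte form → E0 BC B8.
U+10319: 4-byte form → F0 90 8C 99.
Concatenated (29 bytes): D7 97 F0 93 86 90 E2 97 81 E5 83 A5 F3 BD 96 97 F0 90 8C 9B CA A1 E0 BC B8 F0 90 8C 99.

D7 97 F0 93 86 90 E2 97 81 E5 83 A5 F3 BD 96 97 F0 90 8C 9B CA A1 E0 BC B8 F0 90 8C 99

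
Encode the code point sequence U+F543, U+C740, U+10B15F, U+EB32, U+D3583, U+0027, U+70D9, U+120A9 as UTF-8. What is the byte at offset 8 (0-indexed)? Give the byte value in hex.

0x85

U+F543 → 3-byte form EF 95 83 at offsets 0–2.
U+C740 → 3-byte form EC 9D 80 at offsets 3–5.
U+10B15F → 4-byte form F4 8B 85 9F at offsets 6–9.
Offset 8 falls in char 3's range; it's byte 3 of F4 8B 85 9F = 0x85.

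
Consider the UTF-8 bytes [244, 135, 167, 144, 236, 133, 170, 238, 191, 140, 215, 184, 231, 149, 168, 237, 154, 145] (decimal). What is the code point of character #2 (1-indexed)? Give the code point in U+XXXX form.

Offset 0: leading byte 0xF4 = 11110100 → 4-byte char #1 = F4 87 A7 90.
Offset 4: leading byte 0xEC = 11101100 → 3-byte char #2 = EC 85 AA.
Leading byte 0xEC = 11101100 matches 1110xxxx → 3-byte sequence.
Byte 1: 0xEC = 11101100, payload 1100 (4 bits).
Byte 2: 0x85 = 10000101 (10xxxxxx ✓), payload 000101.
Byte 3: 0xAA = 10101010 (10xxxxxx ✓), payload 101010.
Concatenate: 1100000101101010 = 0xC16A (16 bits → U+C16A).

U+C16A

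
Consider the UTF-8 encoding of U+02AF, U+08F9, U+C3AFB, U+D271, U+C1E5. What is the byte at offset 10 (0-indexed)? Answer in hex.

0x89

U+02AF → 2-byte form CA AF at offsets 0–1.
U+08F9 → 3-byte form E0 A3 B9 at offsets 2–4.
U+C3AFB → 4-byte form F3 83 AB BB at offsets 5–8.
U+D271 → 3-byte form ED 89 B1 at offsets 9–11.
Offset 10 falls in char 4's range; it's byte 2 of ED 89 B1 = 0x89.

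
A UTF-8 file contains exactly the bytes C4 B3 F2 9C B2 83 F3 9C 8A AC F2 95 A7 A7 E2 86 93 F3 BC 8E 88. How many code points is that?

6

Byte at offset 0: 0xC4 = 11000100 → 2-byte char (#1). Advance 2.
Byte at offset 2: 0xF2 = 11110010 → 4-byte char (#2). Advance 4.
Byte at offset 6: 0xF3 = 11110011 → 4-byte char (#3). Advance 4.
Byte at offset 10: 0xF2 = 11110010 → 4-byte char (#4). Advance 4.
Byte at offset 14: 0xE2 = 11100010 → 3-byte char (#5). Advance 3.
Byte at offset 17: 0xF3 = 11110011 → 4-byte char (#6). Advance 4.
Reached end at offset 21 after 6 code points.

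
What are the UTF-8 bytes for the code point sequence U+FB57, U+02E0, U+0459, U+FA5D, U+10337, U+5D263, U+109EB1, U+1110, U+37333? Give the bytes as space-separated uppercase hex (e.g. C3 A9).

EF AD 97 CB A0 D1 99 EF A9 9D F0 90 8C B7 F1 9D 89 A3 F4 89 BA B1 E1 84 90 F0 B7 8C B3

U+FB57: 3-byte form → EF AD 97.
U+02E0: 2-byte form → CB A0.
U+0459: 2-byte form → D1 99.
U+FA5D: 3-byte form → EF A9 9D.
U+10337: 4-byte form → F0 90 8C B7.
U+5D263: 4-byte form → F1 9D 89 A3.
U+109EB1: 4-byte form → F4 89 BA B1.
U+1110: 3-byte form → E1 84 90.
U+37333: 4-byte form → F0 B7 8C B3.
Concatenated (29 bytes): EF AD 97 CB A0 D1 99 EF A9 9D F0 90 8C B7 F1 9D 89 A3 F4 89 BA B1 E1 84 90 F0 B7 8C B3.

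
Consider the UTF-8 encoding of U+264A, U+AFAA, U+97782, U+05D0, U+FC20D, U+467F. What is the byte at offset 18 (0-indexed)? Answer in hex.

0xBF

U+264A → 3-byte form E2 99 8A at offsets 0–2.
U+AFAA → 3-byte form EA BE AA at offsets 3–5.
U+97782 → 4-byte form F2 97 9E 82 at offsets 6–9.
U+05D0 → 2-byte form D7 90 at offsets 10–11.
U+FC20D → 4-byte form F3 BC 88 8D at offsets 12–15.
U+467F → 3-byte form E4 99 BF at offsets 16–18.
Offset 18 falls in char 6's range; it's byte 3 of E4 99 BF = 0xBF.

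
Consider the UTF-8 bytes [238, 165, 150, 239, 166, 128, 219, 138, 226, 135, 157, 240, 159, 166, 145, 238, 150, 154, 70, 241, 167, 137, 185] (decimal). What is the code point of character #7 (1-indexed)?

U+0046

Offset 0: leading byte 0xEE = 11101110 → 3-byte char #1 = EE A5 96.
Offset 3: leading byte 0xEF = 11101111 → 3-byte char #2 = EF A6 80.
Offset 6: leading byte 0xDB = 11011011 → 2-byte char #3 = DB 8A.
Offset 8: leading byte 0xE2 = 11100010 → 3-byte char #4 = E2 87 9D.
Offset 11: leading byte 0xF0 = 11110000 → 4-byte char #5 = F0 9F A6 91.
Offset 15: leading byte 0xEE = 11101110 → 3-byte char #6 = EE 96 9A.
Offset 18: leading byte 0x46 = 01000110 → 1-byte char #7 = 46.
Leading byte 0x46 = 01000110 matches 0xxxxxxx → 1-byte sequence.
Byte 1: 0x46 = 01000110, payload 1000110 (7 bits).
Concatenate: 1000110 = 0x46 (7 bits → U+0046).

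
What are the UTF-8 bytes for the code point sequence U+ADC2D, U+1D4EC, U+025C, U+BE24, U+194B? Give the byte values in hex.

U+ADC2D: 4-byte form → F2 AD B0 AD.
U+1D4EC: 4-byte form → F0 9D 93 AC.
U+025C: 2-byte form → C9 9C.
U+BE24: 3-byte form → EB B8 A4.
U+194B: 3-byte form → E1 A5 8B.
Concatenated (16 bytes): F2 AD B0 AD F0 9D 93 AC C9 9C EB B8 A4 E1 A5 8B.

F2 AD B0 AD F0 9D 93 AC C9 9C EB B8 A4 E1 A5 8B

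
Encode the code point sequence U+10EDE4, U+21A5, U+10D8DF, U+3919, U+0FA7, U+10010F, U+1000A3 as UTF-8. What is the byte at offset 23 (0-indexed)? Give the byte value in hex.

0x82

U+10EDE4 → 4-byte form F4 8E B7 A4 at offsets 0–3.
U+21A5 → 3-byte form E2 86 A5 at offsets 4–6.
U+10D8DF → 4-byte form F4 8D A3 9F at offsets 7–10.
U+3919 → 3-byte form E3 A4 99 at offsets 11–13.
U+0FA7 → 3-byte form E0 BE A7 at offsets 14–16.
U+10010F → 4-byte form F4 80 84 8F at offsets 17–20.
U+1000A3 → 4-byte form F4 80 82 A3 at offsets 21–24.
Offset 23 falls in char 7's range; it's byte 3 of F4 80 82 A3 = 0x82.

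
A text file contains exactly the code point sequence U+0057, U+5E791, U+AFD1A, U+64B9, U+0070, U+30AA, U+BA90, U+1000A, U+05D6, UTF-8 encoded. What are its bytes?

U+0057: 1-byte form → 57.
U+5E791: 4-byte form → F1 9E 9E 91.
U+AFD1A: 4-byte form → F2 AF B4 9A.
U+64B9: 3-byte form → E6 92 B9.
U+0070: 1-byte form → 70.
U+30AA: 3-byte form → E3 82 AA.
U+BA90: 3-byte form → EB AA 90.
U+1000A: 4-byte form → F0 90 80 8A.
U+05D6: 2-byte form → D7 96.
Concatenated (25 bytes): 57 F1 9E 9E 91 F2 AF B4 9A E6 92 B9 70 E3 82 AA EB AA 90 F0 90 80 8A D7 96.

57 F1 9E 9E 91 F2 AF B4 9A E6 92 B9 70 E3 82 AA EB AA 90 F0 90 80 8A D7 96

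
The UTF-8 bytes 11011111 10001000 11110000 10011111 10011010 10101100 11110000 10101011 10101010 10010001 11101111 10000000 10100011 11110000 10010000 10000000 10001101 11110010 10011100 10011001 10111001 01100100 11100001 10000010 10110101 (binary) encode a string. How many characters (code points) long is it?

Byte at offset 0: 0xDF = 11011111 → 2-byte char (#1). Advance 2.
Byte at offset 2: 0xF0 = 11110000 → 4-byte char (#2). Advance 4.
Byte at offset 6: 0xF0 = 11110000 → 4-byte char (#3). Advance 4.
Byte at offset 10: 0xEF = 11101111 → 3-byte char (#4). Advance 3.
Byte at offset 13: 0xF0 = 11110000 → 4-byte char (#5). Advance 4.
Byte at offset 17: 0xF2 = 11110010 → 4-byte char (#6). Advance 4.
Byte at offset 21: 0x64 = 01100100 → 1-byte char (#7). Advance 1.
Byte at offset 22: 0xE1 = 11100001 → 3-byte char (#8). Advance 3.
Reached end at offset 25 after 8 code points.

8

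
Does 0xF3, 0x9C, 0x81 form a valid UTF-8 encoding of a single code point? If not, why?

Leading byte 0xF3 = 11110011 → 4-byte form, but only 3 bytes are present.

invalid (sequence truncated)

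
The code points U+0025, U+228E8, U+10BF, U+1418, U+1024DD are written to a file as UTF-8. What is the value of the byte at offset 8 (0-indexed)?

U+0025 → 1-byte form 25 at offsets 0–0.
U+228E8 → 4-byte form F0 A2 A3 A8 at offsets 1–4.
U+10BF → 3-byte form E1 82 BF at offsets 5–7.
U+1418 → 3-byte form E1 90 98 at offsets 8–10.
Offset 8 falls in char 4's range; it's byte 1 of E1 90 98 = 0xE1.

0xE1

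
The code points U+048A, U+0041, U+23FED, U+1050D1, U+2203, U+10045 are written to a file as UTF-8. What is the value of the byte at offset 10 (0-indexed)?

0x91

U+048A → 2-byte form D2 8A at offsets 0–1.
U+0041 → 1-byte form 41 at offsets 2–2.
U+23FED → 4-byte form F0 A3 BF AD at offsets 3–6.
U+1050D1 → 4-byte form F4 85 83 91 at offsets 7–10.
Offset 10 falls in char 4's range; it's byte 4 of F4 85 83 91 = 0x91.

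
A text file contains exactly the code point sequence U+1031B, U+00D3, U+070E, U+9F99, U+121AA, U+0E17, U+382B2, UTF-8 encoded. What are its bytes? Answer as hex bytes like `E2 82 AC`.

F0 90 8C 9B C3 93 DC 8E E9 BE 99 F0 92 86 AA E0 B8 97 F0 B8 8A B2

U+1031B: 4-byte form → F0 90 8C 9B.
U+00D3: 2-byte form → C3 93.
U+070E: 2-byte form → DC 8E.
U+9F99: 3-byte form → E9 BE 99.
U+121AA: 4-byte form → F0 92 86 AA.
U+0E17: 3-byte form → E0 B8 97.
U+382B2: 4-byte form → F0 B8 8A B2.
Concatenated (22 bytes): F0 90 8C 9B C3 93 DC 8E E9 BE 99 F0 92 86 AA E0 B8 97 F0 B8 8A B2.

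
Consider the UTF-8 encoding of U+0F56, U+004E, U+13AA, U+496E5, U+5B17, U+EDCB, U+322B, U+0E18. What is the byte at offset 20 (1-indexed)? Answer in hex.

0xAB

1-indexed offset 20 is 0-indexed offset 19.
U+0F56 → 3-byte form E0 BD 96 at offsets 0–2.
U+004E → 1-byte form 4E at offsets 3–3.
U+13AA → 3-byte form E1 8E AA at offsets 4–6.
U+496E5 → 4-byte form F1 89 9B A5 at offsets 7–10.
U+5B17 → 3-byte form E5 AC 97 at offsets 11–13.
U+EDCB → 3-byte form EE B7 8B at offsets 14–16.
U+322B → 3-byte form E3 88 AB at offsets 17–19.
Offset 19 falls in char 7's range; it's byte 3 of E3 88 AB = 0xAB.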